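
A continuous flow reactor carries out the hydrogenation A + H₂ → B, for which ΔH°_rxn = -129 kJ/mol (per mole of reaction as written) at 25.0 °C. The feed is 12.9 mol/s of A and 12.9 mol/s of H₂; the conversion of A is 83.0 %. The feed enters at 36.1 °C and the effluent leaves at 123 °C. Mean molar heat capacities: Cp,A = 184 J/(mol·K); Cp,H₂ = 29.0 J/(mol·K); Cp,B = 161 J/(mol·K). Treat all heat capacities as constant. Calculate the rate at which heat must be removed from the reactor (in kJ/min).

Extent of reaction ξ = 0.830 × 12.9 = 10.707 mol/s
Reaction term: ξ·ΔH°_rxn = 10.707 × -129 = -1381.2 kJ/s
Sensible, feed 36.1→25 °C: -30.499 kJ/s
Outlet flows (mol/s): A 2.193, H₂ 2.193, B 10.707
Sensible, products 25→123 °C: 214.71 kJ/s
Q = ΔH = -1197 kJ/s = -1197 kW
Heat removed = 71819 kJ/min

Q_out = 71800 kJ/min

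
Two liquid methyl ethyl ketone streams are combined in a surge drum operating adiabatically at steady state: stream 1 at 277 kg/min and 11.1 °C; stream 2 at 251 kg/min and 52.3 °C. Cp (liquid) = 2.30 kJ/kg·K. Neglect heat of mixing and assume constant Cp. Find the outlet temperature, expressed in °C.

T_out = 30.7 °C

Energy balance with Q = 0: Σ ṁᵢCp,ᵢ(T_out − Tᵢ) = 0
Σ ṁᵢCp,ᵢTᵢ = 277×2.30×11.1 + 251×2.30×52.3 = 37265
Σ ṁᵢCp,ᵢ = 277×2.30 + 251×2.30 = 1214.4
T_out = 37265 / 1214.4 = 30.686 °C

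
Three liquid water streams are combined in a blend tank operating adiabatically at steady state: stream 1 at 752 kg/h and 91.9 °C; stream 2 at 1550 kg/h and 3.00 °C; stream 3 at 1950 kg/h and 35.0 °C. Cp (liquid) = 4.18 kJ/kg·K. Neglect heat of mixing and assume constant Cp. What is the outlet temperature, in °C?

T_out = 33.4 °C

Adiabatic, steady state ⇒ Σ ṁᵢCp,ᵢ(T_out − Tᵢ) = 0
T_out = Σ ṁᵢCp,ᵢTᵢ / Σ ṁᵢCp,ᵢ
      = 593600 / 17773 = 33.398 °C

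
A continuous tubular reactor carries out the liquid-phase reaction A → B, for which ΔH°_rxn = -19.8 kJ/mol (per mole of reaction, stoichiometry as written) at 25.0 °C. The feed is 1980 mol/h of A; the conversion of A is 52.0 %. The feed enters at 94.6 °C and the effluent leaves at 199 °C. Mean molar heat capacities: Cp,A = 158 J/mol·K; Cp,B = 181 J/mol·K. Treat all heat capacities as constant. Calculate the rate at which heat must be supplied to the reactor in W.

Extent of reaction ξ = 0.520 × 1980 = 1029.6 mol/h
Reaction term: ξ·ΔH°_rxn = 1029.6 × -19.8 = -20386 kJ/h
Sensible, feed 94.6→25 °C: -21774 kJ/h
Outlet flows (mol/h): A 950.4, B 1029.6
Sensible, products 25→199 °C: 58555 kJ/h
Q = ΔH = 16395 kJ/h = 4.5541 kW
Heat supplied = 4554.1 W

Q_in = 4550 W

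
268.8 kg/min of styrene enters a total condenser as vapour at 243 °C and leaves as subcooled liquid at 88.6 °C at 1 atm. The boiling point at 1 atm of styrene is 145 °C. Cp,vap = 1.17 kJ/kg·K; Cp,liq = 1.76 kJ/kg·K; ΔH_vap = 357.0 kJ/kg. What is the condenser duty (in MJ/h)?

vapour 243→145 °C: -114.66 kJ/kg
condensation at 145 °C: -357 kJ/kg
liquid 145→88.6 °C: -99.264 kJ/kg
Δh = -114.66 + -357 + -99.264 = -570.92 kJ/kg
Q = ṁ·Δh = 268.8 kg/min × -570.92 kJ/kg = -153460 kJ/min
|Q| = 2557.7 kW = 9207.9 MJ/h

Q_c = 9210 MJ/h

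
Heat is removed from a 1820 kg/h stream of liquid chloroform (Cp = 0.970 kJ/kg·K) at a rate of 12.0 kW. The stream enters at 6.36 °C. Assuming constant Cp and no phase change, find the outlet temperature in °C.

T_out = -18.1 °C

Q = 12.0 kW = 43200 kJ/h
ΔT = Q/(ṁ·Cp) = 43200/(1820×0.970) = 24.47 K
T_out = 6.36 − 24.47 = -18.11 °C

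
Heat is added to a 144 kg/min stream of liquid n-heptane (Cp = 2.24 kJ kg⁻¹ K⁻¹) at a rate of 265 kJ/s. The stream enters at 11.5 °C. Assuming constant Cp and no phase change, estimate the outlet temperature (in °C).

Q = 265 kJ/s = 15900 kJ/min
ΔT = Q/(ṁ·Cp) = 15900/(144×2.24) = 49.293 K
T_out = 11.5 + 49.293 = 60.793 °C

T_out = 60.8 °C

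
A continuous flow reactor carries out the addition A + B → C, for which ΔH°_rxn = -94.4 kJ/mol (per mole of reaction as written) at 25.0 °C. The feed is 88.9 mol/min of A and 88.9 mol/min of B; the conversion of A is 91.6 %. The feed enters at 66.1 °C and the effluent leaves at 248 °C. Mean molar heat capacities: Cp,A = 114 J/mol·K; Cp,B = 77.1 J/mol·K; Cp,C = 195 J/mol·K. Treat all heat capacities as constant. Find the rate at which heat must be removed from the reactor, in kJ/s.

Q_out = 75.4 kJ/s

Extent of reaction ξ = 0.916 × 88.9 = 81.432 mol/min
Reaction term: ξ·ΔH°_rxn = 81.432 × -94.4 = -7687.2 kJ/min
Sensible, feed 66.1→25 °C: -698.24 kJ/min
Outlet flows (mol/min): A 7.4676, B 7.4676, C 81.432
Sensible, products 25→248 °C: 3859.3 kJ/min
Q = ΔH = -4526.1 kJ/min = -75.436 kW
Heat removed = 75.436 kJ/s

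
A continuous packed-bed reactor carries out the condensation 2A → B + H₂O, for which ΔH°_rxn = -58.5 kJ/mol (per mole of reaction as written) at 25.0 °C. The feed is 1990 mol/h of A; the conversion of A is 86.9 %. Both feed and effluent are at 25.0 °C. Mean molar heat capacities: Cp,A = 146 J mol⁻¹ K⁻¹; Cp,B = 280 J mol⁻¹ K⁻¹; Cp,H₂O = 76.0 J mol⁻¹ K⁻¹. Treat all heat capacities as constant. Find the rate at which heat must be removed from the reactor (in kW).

Extent of reaction ξ = 0.869 × 1990 / 2 = 864.65 mol/h
Reaction term: ξ·ΔH°_rxn = 864.65 × -58.5 = -50582 kJ/h
Q = ΔH = -50582 kJ/h = -14.051 kW
Heat removed = 14.051 kW

Q_out = 14.1 kW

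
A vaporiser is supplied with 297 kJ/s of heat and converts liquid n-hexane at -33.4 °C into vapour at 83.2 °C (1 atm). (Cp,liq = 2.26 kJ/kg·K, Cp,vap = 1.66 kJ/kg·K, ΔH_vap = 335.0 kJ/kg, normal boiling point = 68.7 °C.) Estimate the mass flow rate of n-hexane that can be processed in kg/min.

Δh = 2.26×(68.7−-33.4) + 335.0 + 1.66×(83.2−68.7) = 589.82 kJ/kg
Q = 297 kJ/s = 297 kJ/s = 17820 kJ/min
ṁ = Q/Δh = 17820 / 589.82 = 30.213 kg/min

ṁ = 30.2 kg/min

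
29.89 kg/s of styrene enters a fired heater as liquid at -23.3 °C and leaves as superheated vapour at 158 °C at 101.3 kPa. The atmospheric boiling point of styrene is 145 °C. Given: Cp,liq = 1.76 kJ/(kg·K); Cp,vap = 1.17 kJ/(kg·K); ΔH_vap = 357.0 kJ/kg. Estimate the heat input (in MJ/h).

liquid -23.3→145 °C: 296.21 kJ/kg
vaporisation at 145 °C: 357 kJ/kg
vapour 145→158 °C: 15.21 kJ/kg
Δh = 296.21 + 357 + 15.21 = 668.42 kJ/kg
Q = ṁ·Δh = 29.89 kg/s × 668.42 kJ/kg = 19979 kJ/s
|Q| = 19979 kW = 71924 MJ/h

Q = 71900 MJ/h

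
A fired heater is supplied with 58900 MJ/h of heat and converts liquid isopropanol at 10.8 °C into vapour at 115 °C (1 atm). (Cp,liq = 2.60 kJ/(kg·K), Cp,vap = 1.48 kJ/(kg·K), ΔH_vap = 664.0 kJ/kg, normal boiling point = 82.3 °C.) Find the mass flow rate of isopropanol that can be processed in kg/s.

Δh = 2.60×(82.3−10.8) + 664.0 + 1.48×(115−82.3) = 898.3 kJ/kg
Q = 58900 MJ/h = 16361 kJ/s = 16361 kJ/s
ṁ = Q/Δh = 16361 / 898.3 = 18.213 kg/s

ṁ = 18.2 kg/s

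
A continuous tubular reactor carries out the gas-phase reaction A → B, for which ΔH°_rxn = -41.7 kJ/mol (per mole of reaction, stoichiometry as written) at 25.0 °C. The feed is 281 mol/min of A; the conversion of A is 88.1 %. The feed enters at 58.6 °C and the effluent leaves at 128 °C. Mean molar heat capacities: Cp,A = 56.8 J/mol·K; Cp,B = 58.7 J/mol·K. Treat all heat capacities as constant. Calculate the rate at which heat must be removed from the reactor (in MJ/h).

Q_out = 550 MJ/h

Extent of reaction ξ = 0.881 × 281 = 247.56 mol/min
Reaction term: ξ·ΔH°_rxn = 247.56 × -41.7 = -10323 kJ/min
Sensible, feed 58.6→25 °C: -536.28 kJ/min
Outlet flows (mol/min): A 33.439, B 247.56
Sensible, products 25→128 °C: 1692.4 kJ/min
Q = ΔH = -9167.2 kJ/min = -152.79 kW
Heat removed = 550.03 MJ/h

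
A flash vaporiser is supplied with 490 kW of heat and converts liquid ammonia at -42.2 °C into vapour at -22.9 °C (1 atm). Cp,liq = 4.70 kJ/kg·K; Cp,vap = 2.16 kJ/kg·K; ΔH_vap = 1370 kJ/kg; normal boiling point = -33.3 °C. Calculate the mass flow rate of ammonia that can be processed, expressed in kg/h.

Δh = 4.70×(-33.3−-42.2) + 1370 + 2.16×(-22.9−-33.3) = 1434.3 kJ/kg
Q = 490 kW = 490 kJ/s = 1.764e+06 kJ/h
ṁ = Q/Δh = 1.764e+06 / 1434.3 = 1229.9 kg/h

ṁ = 1230 kg/h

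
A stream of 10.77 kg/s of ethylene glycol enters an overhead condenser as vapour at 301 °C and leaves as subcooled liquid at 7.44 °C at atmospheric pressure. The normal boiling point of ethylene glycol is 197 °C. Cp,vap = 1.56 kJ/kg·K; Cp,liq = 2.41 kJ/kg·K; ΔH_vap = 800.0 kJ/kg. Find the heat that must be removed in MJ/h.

vapour 301→197 °C: -162.24 kJ/kg
condensation at 197 °C: -800 kJ/kg
liquid 197→7.44 °C: -456.84 kJ/kg
Δh = -162.24 + -800 + -456.84 = -1419.1 kJ/kg
Q = ṁ·Δh = 10.77 kg/s × -1419.1 kJ/kg = -15283 kJ/s
|Q| = 15283 kW = 55021 MJ/h

Q_c = 55000 MJ/h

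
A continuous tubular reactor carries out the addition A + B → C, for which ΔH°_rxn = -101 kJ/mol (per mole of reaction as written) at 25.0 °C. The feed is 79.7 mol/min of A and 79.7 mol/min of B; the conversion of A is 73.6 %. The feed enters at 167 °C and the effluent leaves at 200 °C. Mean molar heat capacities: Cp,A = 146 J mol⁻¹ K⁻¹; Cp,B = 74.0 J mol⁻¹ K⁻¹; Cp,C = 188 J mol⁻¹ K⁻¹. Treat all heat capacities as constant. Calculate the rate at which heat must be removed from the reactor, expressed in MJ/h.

Q_out = 340 MJ/h

Extent of reaction ξ = 0.736 × 79.7 = 58.659 mol/min
Reaction term: ξ·ΔH°_rxn = 58.659 × -101 = -5924.6 kJ/min
Sensible, feed 167→25 °C: -2489.8 kJ/min
Outlet flows (mol/min): A 21.041, B 21.041, C 58.659
Sensible, products 25→200 °C: 2740 kJ/min
Q = ΔH = -5674.4 kJ/min = -94.574 kW
Heat removed = 340.47 MJ/h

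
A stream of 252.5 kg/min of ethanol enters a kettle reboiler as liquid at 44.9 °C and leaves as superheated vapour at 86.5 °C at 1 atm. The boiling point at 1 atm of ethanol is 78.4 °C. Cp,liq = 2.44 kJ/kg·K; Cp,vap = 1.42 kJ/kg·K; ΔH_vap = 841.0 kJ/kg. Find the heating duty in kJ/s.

liquid 44.9→78.4 °C: 81.74 kJ/kg
vaporisation at 78.4 °C: 841 kJ/kg
vapour 78.4→86.5 °C: 11.502 kJ/kg
Δh = 81.74 + 841 + 11.502 = 934.24 kJ/kg
Q = ṁ·Δh = 252.5 kg/min × 934.24 kJ/kg = 235900 kJ/min
|Q| = 3931.6 kW

Q = 3930 kJ/s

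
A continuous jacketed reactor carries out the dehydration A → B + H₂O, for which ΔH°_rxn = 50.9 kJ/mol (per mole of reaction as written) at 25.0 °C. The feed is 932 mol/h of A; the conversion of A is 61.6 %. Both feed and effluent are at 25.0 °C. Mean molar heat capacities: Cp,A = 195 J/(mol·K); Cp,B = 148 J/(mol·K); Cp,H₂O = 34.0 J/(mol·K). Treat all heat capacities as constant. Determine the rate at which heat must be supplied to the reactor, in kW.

Extent of reaction ξ = 0.616 × 932 = 574.11 mol/h
Reaction term: ξ·ΔH°_rxn = 574.11 × 50.9 = 29222 kJ/h
Q = ΔH = 29222 kJ/h = 8.1173 kW
Heat supplied = 8.1173 kW

Q_in = 8.12 kW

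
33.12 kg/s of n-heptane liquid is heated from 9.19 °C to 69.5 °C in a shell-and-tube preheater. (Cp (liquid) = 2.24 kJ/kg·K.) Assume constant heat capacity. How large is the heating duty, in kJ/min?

Q = 268000 kJ/min

Q = ṁ·Cp·ΔT = 33.12 × 2.24 × (69.5 − 9.19) = 4474.3 kJ/s
Heating duty = 268460 kJ/min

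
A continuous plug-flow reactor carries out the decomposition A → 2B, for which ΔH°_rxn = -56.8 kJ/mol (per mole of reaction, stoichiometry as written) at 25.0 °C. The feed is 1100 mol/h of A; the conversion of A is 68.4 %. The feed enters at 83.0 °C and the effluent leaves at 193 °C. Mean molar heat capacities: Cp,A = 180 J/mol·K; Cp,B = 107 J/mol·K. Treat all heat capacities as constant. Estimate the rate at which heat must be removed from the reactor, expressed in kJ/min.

Extent of reaction ξ = 0.684 × 1100 = 752.4 mol/h
Reaction term: ξ·ΔH°_rxn = 752.4 × -56.8 = -42736 kJ/h
Sensible, feed 83.0→25 °C: -11484 kJ/h
Outlet flows (mol/h): A 347.6, B 1504.8
Sensible, products 25→193 °C: 37562 kJ/h
Q = ΔH = -16659 kJ/h = -4.6274 kW
Heat removed = 277.64 kJ/min

Q_out = 278 kJ/min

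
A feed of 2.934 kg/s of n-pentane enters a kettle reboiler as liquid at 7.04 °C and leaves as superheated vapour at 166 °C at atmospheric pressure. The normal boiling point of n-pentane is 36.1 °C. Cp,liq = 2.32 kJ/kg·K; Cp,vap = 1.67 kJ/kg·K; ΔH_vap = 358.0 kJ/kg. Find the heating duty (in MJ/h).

Q = 6780 MJ/h

liquid 7.04→36.1 °C: 67.419 kJ/kg
vaporisation at 36.1 °C: 358 kJ/kg
vapour 36.1→166 °C: 216.93 kJ/kg
Δh = 67.419 + 358 + 216.93 = 642.35 kJ/kg
Q = ṁ·Δh = 2.934 kg/s × 642.35 kJ/kg = 1884.7 kJ/s
|Q| = 1884.7 kW = 6784.8 MJ/h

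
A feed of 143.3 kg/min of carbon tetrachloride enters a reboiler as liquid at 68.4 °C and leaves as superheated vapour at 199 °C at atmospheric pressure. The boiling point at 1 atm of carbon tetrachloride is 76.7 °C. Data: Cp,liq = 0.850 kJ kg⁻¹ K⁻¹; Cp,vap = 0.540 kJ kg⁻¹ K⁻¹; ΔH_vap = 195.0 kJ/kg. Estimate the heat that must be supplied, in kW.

liquid 68.4→76.7 °C: 7.055 kJ/kg
vaporisation at 76.7 °C: 195 kJ/kg
vapour 76.7→199 °C: 66.042 kJ/kg
Δh = 7.055 + 195 + 66.042 = 268.1 kJ/kg
Q = ṁ·Δh = 143.3 kg/min × 268.1 kJ/kg = 38418 kJ/min
|Q| = 640.31 kW

Q = 640 kW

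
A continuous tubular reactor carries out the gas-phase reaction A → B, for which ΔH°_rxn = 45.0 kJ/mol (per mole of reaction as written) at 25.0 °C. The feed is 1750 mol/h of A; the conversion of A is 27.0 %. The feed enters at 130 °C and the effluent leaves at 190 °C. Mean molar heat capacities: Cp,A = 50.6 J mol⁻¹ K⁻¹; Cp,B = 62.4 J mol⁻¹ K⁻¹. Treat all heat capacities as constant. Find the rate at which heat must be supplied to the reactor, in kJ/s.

Extent of reaction ξ = 0.270 × 1750 = 472.5 mol/h
Reaction term: ξ·ΔH°_rxn = 472.5 × 45.0 = 21263 kJ/h
Sensible, feed 130→25 °C: -9297.8 kJ/h
Outlet flows (mol/h): A 1277.5, B 472.5
Sensible, products 25→190 °C: 15531 kJ/h
Q = ΔH = 27495 kJ/h = 7.6376 kW
Heat supplied = 7.6376 kJ/s

Q_in = 7.64 kJ/s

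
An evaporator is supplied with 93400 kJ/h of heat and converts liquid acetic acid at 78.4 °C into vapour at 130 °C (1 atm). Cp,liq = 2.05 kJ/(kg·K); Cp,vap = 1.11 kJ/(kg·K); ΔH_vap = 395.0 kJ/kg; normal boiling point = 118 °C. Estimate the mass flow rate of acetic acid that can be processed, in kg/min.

ṁ = 3.18 kg/min

Δh = 2.05×(118−78.4) + 395.0 + 1.11×(130−118) = 489.5 kJ/kg
Q = 93400 kJ/h = 25.944 kJ/s = 1556.7 kJ/min
ṁ = Q/Δh = 1556.7 / 489.5 = 3.1801 kg/min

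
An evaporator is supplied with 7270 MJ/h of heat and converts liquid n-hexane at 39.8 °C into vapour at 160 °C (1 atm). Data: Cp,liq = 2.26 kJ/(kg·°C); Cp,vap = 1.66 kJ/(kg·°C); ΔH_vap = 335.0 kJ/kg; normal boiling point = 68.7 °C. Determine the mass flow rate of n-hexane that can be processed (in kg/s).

ṁ = 3.66 kg/s

Δh = 2.26×(68.7−39.8) + 335.0 + 1.66×(160−68.7) = 551.87 kJ/kg
Q = 7270 MJ/h = 2019.4 kJ/s = 2019.4 kJ/s
ṁ = Q/Δh = 2019.4 / 551.87 = 3.6593 kg/s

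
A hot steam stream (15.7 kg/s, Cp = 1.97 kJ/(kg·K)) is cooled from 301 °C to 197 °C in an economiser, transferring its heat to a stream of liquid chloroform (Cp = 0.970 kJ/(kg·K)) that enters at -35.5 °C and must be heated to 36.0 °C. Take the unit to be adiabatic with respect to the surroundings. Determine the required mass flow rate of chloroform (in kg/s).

ṁ_c = 46.4 kg/s

Heat released by hot stream: Q = 15.7 × 1.97 × (301 − 197) = 3216.6 kJ/s
Energy balance on cold side (adiabatic exchanger): Q = ṁ_c·Cp_c·(T_c,out − T_c,in)
ṁ_c = 3216.6 / [0.970 × (36.0 − -35.5)] = 46.379 kg/s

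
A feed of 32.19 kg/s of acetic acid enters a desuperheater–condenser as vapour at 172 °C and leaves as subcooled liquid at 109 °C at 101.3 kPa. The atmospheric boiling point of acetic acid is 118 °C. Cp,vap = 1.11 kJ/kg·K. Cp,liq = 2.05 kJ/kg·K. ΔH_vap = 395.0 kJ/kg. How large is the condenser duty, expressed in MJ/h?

Q_c = 54900 MJ/h

vapour 172→118 °C: -59.94 kJ/kg
condensation at 118 °C: -395 kJ/kg
liquid 118→109 °C: -18.45 kJ/kg
Δh = -59.94 + -395 + -18.45 = -473.39 kJ/kg
Q = ṁ·Δh = 32.19 kg/s × -473.39 kJ/kg = -15238 kJ/s
|Q| = 15238 kW = 54858 MJ/h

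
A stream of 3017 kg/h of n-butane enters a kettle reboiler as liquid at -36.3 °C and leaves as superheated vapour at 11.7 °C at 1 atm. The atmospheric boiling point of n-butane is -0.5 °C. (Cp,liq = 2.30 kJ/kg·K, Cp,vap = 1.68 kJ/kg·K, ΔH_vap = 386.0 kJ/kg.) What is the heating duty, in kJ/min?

liquid -36.3→-0.5 °C: 82.34 kJ/kg
vaporisation at -0.5 °C: 386 kJ/kg
vapour -0.5→11.7 °C: 20.496 kJ/kg
Δh = 82.34 + 386 + 20.496 = 488.84 kJ/kg
Q = ṁ·Δh = 3017 kg/h × 488.84 kJ/kg = 1.4748e+06 kJ/h
|Q| = 409.67 kW = 24580 kJ/min

Q = 24600 kJ/min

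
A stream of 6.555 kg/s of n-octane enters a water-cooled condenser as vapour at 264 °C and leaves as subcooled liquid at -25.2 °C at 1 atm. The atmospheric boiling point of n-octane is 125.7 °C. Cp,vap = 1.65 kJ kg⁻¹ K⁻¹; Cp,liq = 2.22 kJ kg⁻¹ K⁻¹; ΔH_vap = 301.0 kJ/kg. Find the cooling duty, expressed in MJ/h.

vapour 264→125.7 °C: -228.19 kJ/kg
condensation at 125.7 °C: -301 kJ/kg
liquid 125.7→-25.2 °C: -335 kJ/kg
Δh = -228.19 + -301 + -335 = -864.19 kJ/kg
Q = ṁ·Δh = 6.555 kg/s × -864.19 kJ/kg = -5664.8 kJ/s
|Q| = 5664.8 kW = 20393 MJ/h

Q_c = 20400 MJ/h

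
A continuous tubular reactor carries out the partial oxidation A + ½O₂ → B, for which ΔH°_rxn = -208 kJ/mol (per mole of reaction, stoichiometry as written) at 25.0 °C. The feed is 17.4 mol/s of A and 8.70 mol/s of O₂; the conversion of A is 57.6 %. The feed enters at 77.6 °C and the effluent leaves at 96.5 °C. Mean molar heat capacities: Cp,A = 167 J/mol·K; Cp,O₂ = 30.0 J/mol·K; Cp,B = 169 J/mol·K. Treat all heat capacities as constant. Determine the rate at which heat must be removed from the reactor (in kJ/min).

Q_out = 122000 kJ/min

Extent of reaction ξ = 0.576 × 17.4 = 10.022 mol/s
Reaction term: ξ·ΔH°_rxn = 10.022 × -208 = -2084.7 kJ/s
Sensible, feed 77.6→25 °C: -166.57 kJ/s
Outlet flows (mol/s): A 7.3776, O₂ 3.6888, B 10.022
Sensible, products 25→96.5 °C: 217.11 kJ/s
Q = ΔH = -2034.1 kJ/s = -2034.1 kW
Heat removed = 122050 kJ/min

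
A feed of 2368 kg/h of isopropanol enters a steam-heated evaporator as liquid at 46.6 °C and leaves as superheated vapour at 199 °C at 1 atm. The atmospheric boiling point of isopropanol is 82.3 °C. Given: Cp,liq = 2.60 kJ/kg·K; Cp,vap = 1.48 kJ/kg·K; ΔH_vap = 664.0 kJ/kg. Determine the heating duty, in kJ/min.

Q = 36700 kJ/min

liquid 46.6→82.3 °C: 92.82 kJ/kg
vaporisation at 82.3 °C: 664 kJ/kg
vapour 82.3→199 °C: 172.72 kJ/kg
Δh = 92.82 + 664 + 172.72 = 929.54 kJ/kg
Q = ṁ·Δh = 2368 kg/h × 929.54 kJ/kg = 2.2011e+06 kJ/h
|Q| = 611.43 kW = 36686 kJ/min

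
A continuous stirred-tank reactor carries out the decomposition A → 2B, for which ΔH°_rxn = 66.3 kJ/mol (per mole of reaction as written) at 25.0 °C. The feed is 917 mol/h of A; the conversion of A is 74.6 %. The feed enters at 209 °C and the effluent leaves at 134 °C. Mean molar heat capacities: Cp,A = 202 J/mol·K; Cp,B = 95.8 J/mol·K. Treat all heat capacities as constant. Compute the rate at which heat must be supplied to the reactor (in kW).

Q_in = 8.52 kW

Extent of reaction ξ = 0.746 × 917 = 684.08 mol/h
Reaction term: ξ·ΔH°_rxn = 684.08 × 66.3 = 45355 kJ/h
Sensible, feed 209→25 °C: -34083 kJ/h
Outlet flows (mol/h): A 232.92, B 1368.2
Sensible, products 25→134 °C: 19415 kJ/h
Q = ΔH = 30687 kJ/h = 8.5241 kW
Heat supplied = 8.5241 kW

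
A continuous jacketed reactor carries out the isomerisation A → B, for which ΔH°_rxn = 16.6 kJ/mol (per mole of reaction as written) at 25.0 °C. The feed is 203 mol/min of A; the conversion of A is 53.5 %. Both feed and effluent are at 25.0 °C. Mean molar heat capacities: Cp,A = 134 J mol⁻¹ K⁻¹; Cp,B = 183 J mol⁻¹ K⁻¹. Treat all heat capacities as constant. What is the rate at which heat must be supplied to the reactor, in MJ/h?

Q_in = 108 MJ/h

Extent of reaction ξ = 0.535 × 203 = 108.61 mol/min
Reaction term: ξ·ΔH°_rxn = 108.61 × 16.6 = 1802.8 kJ/min
Q = ΔH = 1802.8 kJ/min = 30.047 kW
Heat supplied = 108.17 MJ/h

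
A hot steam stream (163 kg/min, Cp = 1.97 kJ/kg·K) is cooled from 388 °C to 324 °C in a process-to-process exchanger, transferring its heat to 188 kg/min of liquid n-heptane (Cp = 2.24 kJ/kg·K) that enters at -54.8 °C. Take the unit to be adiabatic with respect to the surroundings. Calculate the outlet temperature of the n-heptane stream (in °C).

Heat released by hot stream: Q = 163 × 1.97 × (388 − 324) = 20551 kJ/min
Energy balance on cold side (adiabatic exchanger): Q = ṁ_c·Cp_c·(T_c,out − T_c,in)
T_c,out = -54.8 + 20551/(188 × 2.24) = -5.9991 °C

T_c,out = -6.00 °C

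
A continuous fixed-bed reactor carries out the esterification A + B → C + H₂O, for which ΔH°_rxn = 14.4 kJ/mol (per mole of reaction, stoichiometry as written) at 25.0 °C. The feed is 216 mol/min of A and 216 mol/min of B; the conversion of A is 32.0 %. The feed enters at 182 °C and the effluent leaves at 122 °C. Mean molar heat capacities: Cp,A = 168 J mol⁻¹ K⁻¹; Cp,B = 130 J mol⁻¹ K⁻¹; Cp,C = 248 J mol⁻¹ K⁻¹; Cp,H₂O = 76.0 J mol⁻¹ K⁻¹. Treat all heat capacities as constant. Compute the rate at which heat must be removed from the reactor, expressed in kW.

Extent of reaction ξ = 0.320 × 216 = 69.12 mol/min
Reaction term: ξ·ΔH°_rxn = 69.12 × 14.4 = 995.33 kJ/min
Sensible, feed 182→25 °C: -10106 kJ/min
Outlet flows (mol/min): A 146.88, B 146.88, C 69.12, H₂O 69.12
Sensible, products 25→122 °C: 6418 kJ/min
Q = ΔH = -2692.4 kJ/min = -44.874 kW
Heat removed = 44.874 kW

Q_out = 44.9 kW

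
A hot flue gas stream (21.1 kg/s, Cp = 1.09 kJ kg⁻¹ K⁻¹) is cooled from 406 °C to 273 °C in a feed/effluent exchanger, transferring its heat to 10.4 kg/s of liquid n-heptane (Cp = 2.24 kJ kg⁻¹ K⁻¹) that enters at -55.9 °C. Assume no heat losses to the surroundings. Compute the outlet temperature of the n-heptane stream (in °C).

Heat released by hot stream: Q = 21.1 × 1.09 × (406 − 273) = 3058.9 kJ/s
Energy balance on cold side (adiabatic exchanger): Q = ṁ_c·Cp_c·(T_c,out − T_c,in)
T_c,out = -55.9 + 3058.9/(10.4 × 2.24) = 75.404 °C

T_c,out = 75.4 °C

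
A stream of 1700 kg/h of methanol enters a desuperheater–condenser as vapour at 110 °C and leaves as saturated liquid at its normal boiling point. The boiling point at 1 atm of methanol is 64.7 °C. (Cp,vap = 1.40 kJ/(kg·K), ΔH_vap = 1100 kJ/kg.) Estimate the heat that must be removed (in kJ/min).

vapour 110→64.7 °C: -63.42 kJ/kg
condensation at 64.7 °C: -1100 kJ/kg
Δh = -63.42 + -1100 = -1163.4 kJ/kg
Q = ṁ·Δh = 1700 kg/h × -1163.4 kJ/kg = -1.9778e+06 kJ/h
|Q| = 549.39 kW = 32964 kJ/min

Q_c = 33000 kJ/min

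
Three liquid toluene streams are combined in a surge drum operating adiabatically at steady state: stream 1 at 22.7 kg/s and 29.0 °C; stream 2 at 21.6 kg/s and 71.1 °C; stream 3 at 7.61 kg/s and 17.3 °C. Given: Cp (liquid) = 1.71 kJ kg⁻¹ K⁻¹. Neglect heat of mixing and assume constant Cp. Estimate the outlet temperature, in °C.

T_out = 44.8 °C

Adiabatic, steady state ⇒ Σ ṁᵢCp,ᵢ(T_out − Tᵢ) = 0
Σ ṁᵢCp,ᵢTᵢ = 22.7×1.71×29.0 + 21.6×1.71×71.1 + 7.61×1.71×17.3 = 3977
Σ ṁᵢCp,ᵢ = 22.7×1.71 + 21.6×1.71 + 7.61×1.71 = 88.766
T_out = 3977 / 88.766 = 44.803 °C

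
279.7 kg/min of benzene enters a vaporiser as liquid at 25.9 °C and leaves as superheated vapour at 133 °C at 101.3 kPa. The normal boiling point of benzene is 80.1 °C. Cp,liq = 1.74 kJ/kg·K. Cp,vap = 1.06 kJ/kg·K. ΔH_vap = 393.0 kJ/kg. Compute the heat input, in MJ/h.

liquid 25.9→80.1 °C: 94.308 kJ/kg
vaporisation at 80.1 °C: 393 kJ/kg
vapour 80.1→133 °C: 56.074 kJ/kg
Δh = 94.308 + 393 + 56.074 = 543.38 kJ/kg
Q = ṁ·Δh = 279.7 kg/min × 543.38 kJ/kg = 151980 kJ/min
|Q| = 2533.1 kW = 9119 MJ/h

Q = 9120 MJ/h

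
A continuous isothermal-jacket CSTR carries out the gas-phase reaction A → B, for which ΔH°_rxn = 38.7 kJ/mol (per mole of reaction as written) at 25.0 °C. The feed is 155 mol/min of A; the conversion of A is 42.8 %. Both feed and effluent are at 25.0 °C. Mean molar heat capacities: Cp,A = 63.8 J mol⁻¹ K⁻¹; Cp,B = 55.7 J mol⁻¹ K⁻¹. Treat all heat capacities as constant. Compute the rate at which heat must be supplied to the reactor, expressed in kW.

Q_in = 42.8 kW

Extent of reaction ξ = 0.428 × 155 = 66.34 mol/min
Reaction term: ξ·ΔH°_rxn = 66.34 × 38.7 = 2567.4 kJ/min
Q = ΔH = 2567.4 kJ/min = 42.789 kW
Heat supplied = 42.789 kW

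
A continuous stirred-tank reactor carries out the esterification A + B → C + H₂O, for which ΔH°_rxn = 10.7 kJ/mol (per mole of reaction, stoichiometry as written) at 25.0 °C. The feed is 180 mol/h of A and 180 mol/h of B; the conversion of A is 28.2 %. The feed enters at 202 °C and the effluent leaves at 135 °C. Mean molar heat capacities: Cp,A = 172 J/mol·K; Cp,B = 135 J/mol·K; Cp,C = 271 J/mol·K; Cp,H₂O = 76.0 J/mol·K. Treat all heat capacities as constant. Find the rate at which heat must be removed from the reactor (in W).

Extent of reaction ξ = 0.282 × 180 = 50.76 mol/h
Reaction term: ξ·ΔH°_rxn = 50.76 × 10.7 = 543.13 kJ/h
Sensible, feed 202→25 °C: -9781 kJ/h
Outlet flows (mol/h): A 129.24, B 129.24, C 50.76, H₂O 50.76
Sensible, products 25→135 °C: 6301.9 kJ/h
Q = ΔH = -2935.9 kJ/h = -0.81554 kW
Heat removed = 815.54 W

Q_out = 816 W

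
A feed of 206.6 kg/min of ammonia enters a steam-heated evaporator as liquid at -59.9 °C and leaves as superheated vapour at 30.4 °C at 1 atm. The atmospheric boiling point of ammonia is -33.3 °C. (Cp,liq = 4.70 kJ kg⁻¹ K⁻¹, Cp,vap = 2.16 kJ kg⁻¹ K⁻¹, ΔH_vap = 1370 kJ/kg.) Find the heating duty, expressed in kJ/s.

Q = 5620 kJ/s

liquid -59.9→-33.3 °C: 125.02 kJ/kg
vaporisation at -33.3 °C: 1370 kJ/kg
vapour -33.3→30.4 °C: 137.59 kJ/kg
Δh = 125.02 + 1370 + 137.59 = 1632.6 kJ/kg
Q = ṁ·Δh = 206.6 kg/min × 1632.6 kJ/kg = 337300 kJ/min
|Q| = 5621.6 kW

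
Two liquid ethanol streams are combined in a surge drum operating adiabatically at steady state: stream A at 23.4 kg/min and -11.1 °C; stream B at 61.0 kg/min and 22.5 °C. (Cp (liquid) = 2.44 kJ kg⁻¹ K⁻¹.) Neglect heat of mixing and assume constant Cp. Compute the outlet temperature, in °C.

T_out = 13.2 °C

Energy balance with Q = 0: Σ ṁᵢCp,ᵢ(T_out − Tᵢ) = 0
T_out = Σ ṁᵢCp,ᵢTᵢ / Σ ṁᵢCp,ᵢ
      = 2715.1 / 205.94 = 13.184 °C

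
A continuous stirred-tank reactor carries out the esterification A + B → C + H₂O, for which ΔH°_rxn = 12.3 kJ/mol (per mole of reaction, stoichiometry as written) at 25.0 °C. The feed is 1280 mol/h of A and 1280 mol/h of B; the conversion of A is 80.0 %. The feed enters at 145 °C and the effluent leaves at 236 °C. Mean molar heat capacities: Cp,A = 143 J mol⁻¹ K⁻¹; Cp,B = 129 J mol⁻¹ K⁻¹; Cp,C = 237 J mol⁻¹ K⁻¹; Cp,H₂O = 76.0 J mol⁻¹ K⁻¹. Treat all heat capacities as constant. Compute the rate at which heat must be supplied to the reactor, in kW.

Extent of reaction ξ = 0.800 × 1280 = 1024 mol/h
Reaction term: ξ·ΔH°_rxn = 1024 × 12.3 = 12595 kJ/h
Sensible, feed 145→25 °C: -41779 kJ/h
Outlet flows (mol/h): A 256, B 256, C 1024, H₂O 1024
Sensible, products 25→236 °C: 82320 kJ/h
Q = ΔH = 53136 kJ/h = 14.76 kW
Heat supplied = 14.76 kW

Q_in = 14.8 kW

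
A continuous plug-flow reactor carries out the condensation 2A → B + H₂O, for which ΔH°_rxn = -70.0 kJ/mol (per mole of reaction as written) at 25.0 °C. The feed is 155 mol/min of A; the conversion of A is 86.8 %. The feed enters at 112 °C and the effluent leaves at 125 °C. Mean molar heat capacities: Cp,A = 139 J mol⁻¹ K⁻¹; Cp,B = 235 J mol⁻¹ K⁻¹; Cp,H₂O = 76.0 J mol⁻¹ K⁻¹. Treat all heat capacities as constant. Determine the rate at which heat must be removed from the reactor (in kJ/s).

Extent of reaction ξ = 0.868 × 155 / 2 = 67.27 mol/min
Reaction term: ξ·ΔH°_rxn = 67.27 × -70.0 = -4708.9 kJ/min
Sensible, feed 112→25 °C: -1874.4 kJ/min
Outlet flows (mol/min): A 20.46, B 67.27, H₂O 67.27
Sensible, products 25→125 °C: 2376.5 kJ/min
Q = ΔH = -4206.8 kJ/min = -70.114 kW
Heat removed = 70.114 kJ/s

Q_out = 70.1 kJ/s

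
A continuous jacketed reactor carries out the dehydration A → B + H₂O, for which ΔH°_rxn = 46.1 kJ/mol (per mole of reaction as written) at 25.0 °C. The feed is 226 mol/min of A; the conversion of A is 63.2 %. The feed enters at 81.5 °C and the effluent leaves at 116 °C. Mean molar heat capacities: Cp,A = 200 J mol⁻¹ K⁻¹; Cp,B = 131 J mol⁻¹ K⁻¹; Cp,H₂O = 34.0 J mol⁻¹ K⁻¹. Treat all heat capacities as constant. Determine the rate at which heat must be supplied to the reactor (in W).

Extent of reaction ξ = 0.632 × 226 = 142.83 mol/min
Reaction term: ξ·ΔH°_rxn = 142.83 × 46.1 = 6584.6 kJ/min
Sensible, feed 81.5→25 °C: -2553.8 kJ/min
Outlet flows (mol/min): A 83.168, B 142.83, H₂O 142.83
Sensible, products 25→116 °C: 3658.3 kJ/min
Q = ΔH = 7689 kJ/min = 128.15 kW
Heat supplied = 128150 W

Q_in = 128000 W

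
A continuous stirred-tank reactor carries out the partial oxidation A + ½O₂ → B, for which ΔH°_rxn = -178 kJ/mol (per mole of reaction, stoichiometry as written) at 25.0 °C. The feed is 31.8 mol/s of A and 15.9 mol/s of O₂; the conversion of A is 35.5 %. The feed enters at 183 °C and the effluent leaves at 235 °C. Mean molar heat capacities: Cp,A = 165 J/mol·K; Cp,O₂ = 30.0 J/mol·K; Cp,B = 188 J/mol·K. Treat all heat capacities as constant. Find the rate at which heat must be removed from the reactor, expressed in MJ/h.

Extent of reaction ξ = 0.355 × 31.8 = 11.289 mol/s
Reaction term: ξ·ΔH°_rxn = 11.289 × -178 = -2009.4 kJ/s
Sensible, feed 183→25 °C: -904.39 kJ/s
Outlet flows (mol/s): A 20.511, O₂ 10.256, B 11.289
Sensible, products 25→235 °C: 1221 kJ/s
Q = ΔH = -1692.8 kJ/s = -1692.8 kW
Heat removed = 6094.2 MJ/h

Q_out = 6090 MJ/h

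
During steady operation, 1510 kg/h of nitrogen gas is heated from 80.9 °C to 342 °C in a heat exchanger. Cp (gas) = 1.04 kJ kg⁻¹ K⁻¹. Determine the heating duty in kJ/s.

Q = 114 kJ/s

Q = ṁ·Cp·ΔT = 1510 × 1.04 × (342 − 80.9) = 410030 kJ/h
Converting: 410030 / 3600 s = 113.9 kW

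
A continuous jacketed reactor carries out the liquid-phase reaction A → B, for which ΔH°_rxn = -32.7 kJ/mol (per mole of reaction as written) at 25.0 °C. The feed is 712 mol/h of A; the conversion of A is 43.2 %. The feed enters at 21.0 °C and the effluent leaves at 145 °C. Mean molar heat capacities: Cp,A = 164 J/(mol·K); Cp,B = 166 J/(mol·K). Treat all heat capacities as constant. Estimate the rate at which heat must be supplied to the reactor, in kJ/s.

Q_in = 1.25 kJ/s

Extent of reaction ξ = 0.432 × 712 = 307.58 mol/h
Reaction term: ξ·ΔH°_rxn = 307.58 × -32.7 = -10058 kJ/h
Sensible, feed 21.0→25 °C: 467.07 kJ/h
Outlet flows (mol/h): A 404.42, B 307.58
Sensible, products 25→145 °C: 14086 kJ/h
Q = ΔH = 4495.1 kJ/h = 1.2486 kW
Heat supplied = 1.2486 kJ/s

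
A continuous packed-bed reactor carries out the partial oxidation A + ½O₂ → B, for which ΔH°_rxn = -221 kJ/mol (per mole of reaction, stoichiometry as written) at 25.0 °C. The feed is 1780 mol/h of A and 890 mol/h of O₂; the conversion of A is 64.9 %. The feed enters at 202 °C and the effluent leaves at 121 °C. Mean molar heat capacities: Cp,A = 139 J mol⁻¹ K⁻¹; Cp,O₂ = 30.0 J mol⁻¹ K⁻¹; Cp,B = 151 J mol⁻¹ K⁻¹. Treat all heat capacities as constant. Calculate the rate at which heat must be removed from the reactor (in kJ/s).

Q_out = 77.2 kJ/s

Extent of reaction ξ = 0.649 × 1780 = 1155.2 mol/h
Reaction term: ξ·ΔH°_rxn = 1155.2 × -221 = -255300 kJ/h
Sensible, feed 202→25 °C: -48519 kJ/h
Outlet flows (mol/h): A 624.78, O₂ 312.39, B 1155.2
Sensible, products 25→121 °C: 25983 kJ/h
Q = ΔH = -277840 kJ/h = -77.178 kW
Heat removed = 77.178 kJ/s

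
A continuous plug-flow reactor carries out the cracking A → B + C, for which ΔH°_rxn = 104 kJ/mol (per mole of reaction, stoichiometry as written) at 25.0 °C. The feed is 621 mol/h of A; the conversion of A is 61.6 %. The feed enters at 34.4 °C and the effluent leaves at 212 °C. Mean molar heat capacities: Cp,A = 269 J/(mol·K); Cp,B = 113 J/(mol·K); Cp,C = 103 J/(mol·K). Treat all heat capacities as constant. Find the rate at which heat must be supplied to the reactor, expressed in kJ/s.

Extent of reaction ξ = 0.616 × 621 = 382.54 mol/h
Reaction term: ξ·ΔH°_rxn = 382.54 × 104 = 39784 kJ/h
Sensible, feed 34.4→25 °C: -1570.3 kJ/h
Outlet flows (mol/h): A 238.46, B 382.54, C 382.54
Sensible, products 25→212 °C: 27447 kJ/h
Q = ΔH = 65660 kJ/h = 18.239 kW
Heat supplied = 18.239 kJ/s

Q_in = 18.2 kJ/s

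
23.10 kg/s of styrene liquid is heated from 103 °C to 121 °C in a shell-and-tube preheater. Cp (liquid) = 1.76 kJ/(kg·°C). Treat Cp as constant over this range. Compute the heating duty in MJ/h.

Q = 2630 MJ/h

Q = ṁ·Cp·ΔT = 23.10 × 1.76 × (121 − 103) = 731.81 kJ/s
Heating duty = 2634.5 MJ/h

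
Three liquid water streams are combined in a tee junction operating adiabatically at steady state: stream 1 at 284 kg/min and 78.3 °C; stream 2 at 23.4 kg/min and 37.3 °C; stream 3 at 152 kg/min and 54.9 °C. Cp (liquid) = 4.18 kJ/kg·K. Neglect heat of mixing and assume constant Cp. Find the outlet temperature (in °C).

Adiabatic, steady state ⇒ Σ ṁᵢCp,ᵢ(T_out − Tᵢ) = 0
T_out = Σ ṁᵢCp,ᵢTᵢ / Σ ṁᵢCp,ᵢ
      = 131480 / 1920.3 = 68.469 °C

T_out = 68.5 °C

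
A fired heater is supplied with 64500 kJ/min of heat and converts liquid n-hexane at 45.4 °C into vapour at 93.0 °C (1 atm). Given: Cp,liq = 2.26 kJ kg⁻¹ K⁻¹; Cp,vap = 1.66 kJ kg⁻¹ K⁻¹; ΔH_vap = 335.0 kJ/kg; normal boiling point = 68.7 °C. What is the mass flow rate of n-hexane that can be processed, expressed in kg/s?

ṁ = 2.51 kg/s

Δh = 2.26×(68.7−45.4) + 335.0 + 1.66×(93.0−68.7) = 428 kJ/kg
Q = 64500 kJ/min = 1075 kJ/s = 1075 kJ/s
ṁ = Q/Δh = 1075 / 428 = 2.5117 kg/s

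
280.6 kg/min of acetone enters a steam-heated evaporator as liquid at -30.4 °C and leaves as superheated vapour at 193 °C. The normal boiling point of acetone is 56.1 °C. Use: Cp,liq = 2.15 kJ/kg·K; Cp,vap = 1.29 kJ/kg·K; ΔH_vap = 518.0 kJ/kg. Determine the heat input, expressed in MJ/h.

liquid -30.4→56.1 °C: 185.97 kJ/kg
vaporisation at 56.1 °C: 518 kJ/kg
vapour 56.1→193 °C: 176.6 kJ/kg
Δh = 185.97 + 518 + 176.6 = 880.58 kJ/kg
Q = ṁ·Δh = 280.6 kg/min × 880.58 kJ/kg = 247090 kJ/min
|Q| = 4118.2 kW = 14825 MJ/h

Q = 14800 MJ/h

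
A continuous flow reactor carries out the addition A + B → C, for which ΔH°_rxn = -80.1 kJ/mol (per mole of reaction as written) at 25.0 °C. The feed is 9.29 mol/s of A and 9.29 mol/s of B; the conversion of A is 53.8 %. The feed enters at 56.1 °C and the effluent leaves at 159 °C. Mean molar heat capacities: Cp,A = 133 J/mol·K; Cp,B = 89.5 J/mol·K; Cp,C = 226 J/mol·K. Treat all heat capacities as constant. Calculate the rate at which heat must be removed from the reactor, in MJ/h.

Extent of reaction ξ = 0.538 × 9.29 = 4.998 mol/s
Reaction term: ξ·ΔH°_rxn = 4.998 × -80.1 = -400.34 kJ/s
Sensible, feed 56.1→25 °C: -64.284 kJ/s
Outlet flows (mol/s): A 4.292, B 4.292, C 4.998
Sensible, products 25→159 °C: 279.33 kJ/s
Q = ΔH = -185.3 kJ/s = -185.3 kW
Heat removed = 667.08 MJ/h

Q_out = 667 MJ/h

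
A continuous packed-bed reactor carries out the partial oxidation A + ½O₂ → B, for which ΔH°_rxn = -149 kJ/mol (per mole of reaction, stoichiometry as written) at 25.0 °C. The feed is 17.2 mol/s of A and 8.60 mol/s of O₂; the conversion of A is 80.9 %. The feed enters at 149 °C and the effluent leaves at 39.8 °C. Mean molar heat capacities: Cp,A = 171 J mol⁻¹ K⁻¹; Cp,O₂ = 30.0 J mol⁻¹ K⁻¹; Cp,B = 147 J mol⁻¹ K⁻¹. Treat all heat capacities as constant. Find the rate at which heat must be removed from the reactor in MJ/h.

Q_out = 8750 MJ/h

Extent of reaction ξ = 0.809 × 17.2 = 13.915 mol/s
Reaction term: ξ·ΔH°_rxn = 13.915 × -149 = -2073.3 kJ/s
Sensible, feed 149→25 °C: -396.7 kJ/s
Outlet flows (mol/s): A 3.2852, O₂ 1.6426, B 13.915
Sensible, products 25→39.8 °C: 39.317 kJ/s
Q = ΔH = -2430.7 kJ/s = -2430.7 kW
Heat removed = 8750.5 MJ/h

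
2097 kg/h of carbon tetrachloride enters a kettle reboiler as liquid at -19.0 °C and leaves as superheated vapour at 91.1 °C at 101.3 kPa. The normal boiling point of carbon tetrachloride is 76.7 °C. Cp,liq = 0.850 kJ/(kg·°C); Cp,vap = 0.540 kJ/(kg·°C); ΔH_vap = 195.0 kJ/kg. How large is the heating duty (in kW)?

Q = 166 kW

liquid -19.0→76.7 °C: 81.345 kJ/kg
vaporisation at 76.7 °C: 195 kJ/kg
vapour 76.7→91.1 °C: 7.776 kJ/kg
Δh = 81.345 + 195 + 7.776 = 284.12 kJ/kg
Q = ṁ·Δh = 2097 kg/h × 284.12 kJ/kg = 595800 kJ/h
|Q| = 165.5 kW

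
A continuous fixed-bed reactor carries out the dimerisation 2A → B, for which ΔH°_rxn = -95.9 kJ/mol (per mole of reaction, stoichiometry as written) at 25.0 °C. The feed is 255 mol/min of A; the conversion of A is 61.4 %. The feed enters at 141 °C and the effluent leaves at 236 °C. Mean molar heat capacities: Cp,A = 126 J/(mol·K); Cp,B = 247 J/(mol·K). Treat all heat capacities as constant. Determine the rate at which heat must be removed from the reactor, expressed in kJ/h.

Extent of reaction ξ = 0.614 × 255 / 2 = 78.285 mol/min
Reaction term: ξ·ΔH°_rxn = 78.285 × -95.9 = -7507.5 kJ/min
Sensible, feed 141→25 °C: -3727.1 kJ/min
Outlet flows (mol/min): A 98.43, B 78.285
Sensible, products 25→236 °C: 6696.8 kJ/min
Q = ΔH = -4537.8 kJ/min = -75.63 kW
Heat removed = 272270 kJ/h

Q_out = 272000 kJ/h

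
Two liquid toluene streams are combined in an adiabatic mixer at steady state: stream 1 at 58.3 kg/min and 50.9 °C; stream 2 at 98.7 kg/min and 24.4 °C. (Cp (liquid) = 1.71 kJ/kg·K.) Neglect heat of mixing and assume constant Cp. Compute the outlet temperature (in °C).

Adiabatic, steady state ⇒ Σ ṁᵢCp,ᵢ(T_out − Tᵢ) = 0
T_out = Σ ṁᵢCp,ᵢTᵢ / Σ ṁᵢCp,ᵢ
      = 9192.5 / 268.47 = 34.24 °C

T_out = 34.2 °C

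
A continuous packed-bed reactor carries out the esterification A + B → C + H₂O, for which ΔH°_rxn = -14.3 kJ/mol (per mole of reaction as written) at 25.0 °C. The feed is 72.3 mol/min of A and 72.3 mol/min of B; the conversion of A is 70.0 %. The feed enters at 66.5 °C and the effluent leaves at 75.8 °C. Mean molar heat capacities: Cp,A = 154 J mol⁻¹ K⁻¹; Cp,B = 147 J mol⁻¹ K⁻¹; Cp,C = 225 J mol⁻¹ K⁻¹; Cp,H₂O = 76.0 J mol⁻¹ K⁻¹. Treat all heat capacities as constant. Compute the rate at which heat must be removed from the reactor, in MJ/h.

Extent of reaction ξ = 0.700 × 72.3 = 50.61 mol/min
Reaction term: ξ·ΔH°_rxn = 50.61 × -14.3 = -723.72 kJ/min
Sensible, feed 66.5→25 °C: -903.14 kJ/min
Outlet flows (mol/min): A 21.69, B 21.69, C 50.61, H₂O 50.61
Sensible, products 25→75.8 °C: 1105.5 kJ/min
Q = ΔH = -521.33 kJ/min = -8.6889 kW
Heat removed = 31.28 MJ/h

Q_out = 31.3 MJ/h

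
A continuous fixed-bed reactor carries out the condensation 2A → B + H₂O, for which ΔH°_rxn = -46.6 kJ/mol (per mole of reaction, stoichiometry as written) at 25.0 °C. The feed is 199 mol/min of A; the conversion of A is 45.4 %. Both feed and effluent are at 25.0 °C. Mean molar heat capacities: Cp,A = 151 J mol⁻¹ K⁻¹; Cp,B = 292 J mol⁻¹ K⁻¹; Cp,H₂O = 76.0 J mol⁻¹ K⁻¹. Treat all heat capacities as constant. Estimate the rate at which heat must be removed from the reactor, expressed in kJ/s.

Q_out = 35.1 kJ/s

Extent of reaction ξ = 0.454 × 199 / 2 = 45.173 mol/min
Reaction term: ξ·ΔH°_rxn = 45.173 × -46.6 = -2105.1 kJ/min
Q = ΔH = -2105.1 kJ/min = -35.084 kW
Heat removed = 35.084 kJ/s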